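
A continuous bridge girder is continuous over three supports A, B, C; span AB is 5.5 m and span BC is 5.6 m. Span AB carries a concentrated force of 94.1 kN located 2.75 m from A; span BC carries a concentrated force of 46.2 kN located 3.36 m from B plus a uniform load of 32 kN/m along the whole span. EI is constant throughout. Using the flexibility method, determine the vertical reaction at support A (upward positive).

R_A = 22.81 kN

Release continuity at B by inserting a hinge; the redundant is the internal moment M_B. The primary structure is two simply-supported spans AB and BC.
End slopes at the hinge B, treating each span as simply supported:
  span AB: point load 94.1 at a = 2.75: Pab(L + a)/(6LEI) = 177.9/EI
  span BC: point load 46.2 at a = 3.36: Pab(L + b)/(6LEI) = 81.13/EI
  span BC: UDL 32: wL³/(24EI) = 234.2/EI
  relative rotation θ_0 = (177.9 + 315.3)/EI = 493.2/EI
A unit hogging moment at B produces rotation L₁/(3EI) + L₂/(3EI) = 3.7/EI.
Compatibility: M_B·(L₁+L₂)/(3EI) = θ_0, giving M_B = 133.3 kN·m (hogging).
Span AB, ΣM about A with M_B applied at B: R_B^{AB}·5.5 = 258.8 + 133.3, so R_B^{AB} = 71.29 kN and R_A = 94.1 − 71.29 = 22.81 kN.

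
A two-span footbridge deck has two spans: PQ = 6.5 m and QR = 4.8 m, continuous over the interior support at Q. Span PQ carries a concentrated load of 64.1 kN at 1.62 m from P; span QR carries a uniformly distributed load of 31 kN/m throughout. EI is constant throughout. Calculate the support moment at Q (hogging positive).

M_Q = 65.94 kN·m

Take M_Q as the redundant. Released structure: two simple spans PQ and QR with a hinge at Q.
End slopes at the hinge Q, treating each span as simply supported:
  span PQ: point load 64.1 at a = 1.62: Pab(L + a)/(6LEI) = 105.5/EI
  span QR: UDL 31: wL³/(24EI) = 142.8/EI
  relative rotation θ_0 = (105.5 + 142.8)/EI = 248.4/EI
A unit hogging moment at Q produces rotation L₁/(3EI) + L₂/(3EI) = 3.767/EI.
Slope continuity at Q: θ_0 = M_Q·3.767/EI, so M_Q = 248.4/3.767 = 65.94 kN·m (hogging).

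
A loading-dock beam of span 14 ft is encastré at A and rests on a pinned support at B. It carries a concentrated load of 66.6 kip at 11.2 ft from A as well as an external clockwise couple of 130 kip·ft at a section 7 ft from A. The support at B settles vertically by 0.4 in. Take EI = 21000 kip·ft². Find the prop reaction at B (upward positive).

Take the reaction at B as the redundant and release it; the primary structure is a cantilever fixed at A.
Primary-structure tip deflection at B by superposition:
  point load 66.6 at a = 11.2: Pa²(3L − a)/(6EI) = 42885/EI
  clockwise couple 130 at a = 7: M₀a(2L − a)/(2EI) = 9555/EI
  δ_0 = 52440/EI
Tip deflection under a unit load at B: L³/(3EI) = 914.7/EI.
With EI = 21000 kip·ft²: δ_0 = 2.4972 ft and δ_{BB} = 0.043556 ft/kip.
Compatibility — the beam at B must follow the support down by 0.03333 ft: δ_0 − R_B·δ_{BB} = 0.03333, so R_B = (2.4972 − 0.03333)/0.043556 = 56.57 kip.

R_B = 56.57 kip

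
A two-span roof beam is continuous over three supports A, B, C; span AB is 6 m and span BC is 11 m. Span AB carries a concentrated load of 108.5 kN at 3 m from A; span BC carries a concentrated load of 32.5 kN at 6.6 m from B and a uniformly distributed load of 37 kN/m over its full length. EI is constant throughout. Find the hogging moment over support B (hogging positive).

Take M_B as the redundant. Released structure: two simple spans AB and BC with a hinge at B.
Discontinuity in slope at B on the released structure — sum the simple-span end rotations:
  span AB: point load 108.5 at a = 3: Pab(L + a)/(6LEI) = 244.1/EI
  span BC: point load 32.5 at a = 6.6: Pab(L + b)/(6LEI) = 220.2/EI
  span BC: UDL 37: wL³/(24EI) = 2052/EI
  relative rotation θ_0 = (244.1 + 2272)/EI = 2516/EI
A unit hogging moment at B produces rotation L₁/(3EI) + L₂/(3EI) = 5.667/EI.
Slope continuity at B: θ_0 = M_B·5.667/EI, so M_B = 2516/5.667 = 444.1 kN·m (hogging).

M_B = 444.1 kN·m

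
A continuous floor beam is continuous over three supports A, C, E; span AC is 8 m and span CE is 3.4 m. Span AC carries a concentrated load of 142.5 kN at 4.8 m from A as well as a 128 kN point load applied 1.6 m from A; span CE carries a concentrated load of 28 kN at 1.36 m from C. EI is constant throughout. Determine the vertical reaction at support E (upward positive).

Insert a hinge at C; M_C is the redundant, and each span becomes simply supported.
End slopes at the hinge C, treating each span as simply supported:
  span AC: point load 142.5 at a = 4.8: Pab(L + a)/(6LEI) = 583.7/EI
  span AC: point load 128 at a = 1.6: Pab(L + a)/(6LEI) = 262.1/EI
  span CE: point load 28 at a = 1.36: Pab(L + b)/(6LEI) = 20.72/EI
  relative rotation θ_0 = (845.8 + 20.72)/EI = 866.5/EI
A unit hogging moment at C produces rotation L₁/(3EI) + L₂/(3EI) = 3.8/EI.
Compatibility: M_C·(L₁+L₂)/(3EI) = θ_0, giving M_C = 228 kN·m (hogging).
Span CE, ΣM about E: R_C^{CE}·3.4 = 57.12 + 228, so R_C^{CE} = 83.87 kN and R_E = 28 − 83.87 = -55.87 kN.

R_E = -55.87 kN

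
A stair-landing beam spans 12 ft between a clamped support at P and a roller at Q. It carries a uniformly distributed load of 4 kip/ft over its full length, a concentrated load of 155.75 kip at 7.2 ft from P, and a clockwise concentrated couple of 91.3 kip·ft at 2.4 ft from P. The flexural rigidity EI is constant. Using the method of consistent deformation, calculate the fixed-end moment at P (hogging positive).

Release the roller at Q. Primary structure: cantilever fixed at P.
Downward deflection at the released point Q due to the loads:
  UDL 4: wL⁴/(8EI) = 10368/EI
  point load 155.75 at a = 7.2: Pa²(3L − a)/(6EI) = 38756/EI
  clockwise couple 91.3 at a = 2.4: M₀a(2L − a)/(2EI) = 2366/EI
  δ_0 = 51490/EI
Flexibility coefficient — unit upward force at Q: δ_{QQ} = L³/(3EI) = 576/EI.
Compatibility at Q: δ_0 − R_Q·δ_{QQ} = 0, so R_Q = 51490/576 = 89.39 kip.
Moment equilibrium about P: M_P = Σ(load moments about P) − R_Q·L = 1501 − 89.39×12 = 428 kip·ft.

M_P = 428 kip·ft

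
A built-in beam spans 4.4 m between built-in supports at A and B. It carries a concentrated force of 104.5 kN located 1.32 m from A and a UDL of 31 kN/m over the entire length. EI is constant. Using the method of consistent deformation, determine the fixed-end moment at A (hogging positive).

Take the two fixed-end moments M_A, M_B as redundants; the released structure is the simple span AB.
End rotations of the released simple span under the applied load (×1/EI):
  at A: point load 104.5 at a = 1.32: Pab(L + b)/(6LEI) = 120.4/EI
  at B: point load 104.5 at a = 1.32: Pab(L + a)/(6LEI) = 92.05/EI
  at A: UDL 31: wL³/(24EI) = 110/EI
  at B: UDL 31: wL³/(24EI) = 110/EI
  θ_A0 = 230.4/EI,  θ_B0 = 202.1/EI
Flexibility coefficients: a unit moment at one end gives L/(3EI) there and L/(6EI) at the far end, so f₁₁ = f₂₂ = 1.467/EI and f₁₂ = f₂₁ = 0.7333/EI.
Compatibility — zero rotation at each built-in end:
  1.467 M_A + 0.7333 M_B = 230.4
  0.7333 M_A + 1.467 M_B = 202.1
Solving the pair gives M_A = 117.6 kN·m and M_B = 78.98 kN·m (hogging).

M_A = 117.6 kN·m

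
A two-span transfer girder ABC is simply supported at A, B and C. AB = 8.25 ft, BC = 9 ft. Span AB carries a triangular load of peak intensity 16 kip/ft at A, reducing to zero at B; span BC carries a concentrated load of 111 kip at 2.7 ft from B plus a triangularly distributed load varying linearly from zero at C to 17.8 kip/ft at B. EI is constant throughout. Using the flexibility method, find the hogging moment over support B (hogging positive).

Insert a hinge at B; M_B is the redundant, and each span becomes simply supported.
Rotations at B on the released spans (each span's end-slope, ×1/EI):
  span AB: triangular load, peak 16: 7w₀L³/(360EI) = 174.7/EI
  span BC: point load 111 at a = 2.7: Pab(L + b)/(6LEI) = 535/EI
  span BC: triangular load, peak 17.8: w₀L³/(45EI) = 288.4/EI
  relative rotation θ_0 = (174.7 + 823.3)/EI = 998/EI
A unit hogging moment at B produces rotation L₁/(3EI) + L₂/(3EI) = 5.75/EI.
Slope continuity at B: θ_0 = M_B·5.75/EI, so M_B = 998/5.75 = 173.6 kip·ft (hogging).

M_B = 173.6 kip·ft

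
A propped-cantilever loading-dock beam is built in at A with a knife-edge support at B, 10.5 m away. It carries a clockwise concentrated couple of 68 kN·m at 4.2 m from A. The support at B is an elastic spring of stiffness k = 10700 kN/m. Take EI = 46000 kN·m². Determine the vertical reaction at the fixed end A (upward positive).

R_A = -6.149 kN

Remove the prop at B; the released (primary) structure is a cantilever built in at A.
Primary-structure tip deflection at B by superposition:
  clockwise couple 68 at a = 4.2: M₀a(2L − a)/(2EI) = 2399/EI
Flexibility coefficient — unit upward force at B: δ_{BB} = L³/(3EI) = 385.9/EI.
With EI = 46000 kN·m²: δ_0 = 0.052153 m and δ_{BB} = 0.008389 m/kN.
Compatibility — the spring shortens by R_B/k under the reaction it provides: δ_0 − R_B·δ_{BB} = R_B/k. With 1/k = 0.000093 m/kN, R_B = δ_0 / (δ_{BB} + 1/k) = 0.052153 / (0.008389 + 0.000093) = 6.149 kN.
Vertical equilibrium: R_A = ΣP − R_B = 0 − 6.149 = -6.149 kN.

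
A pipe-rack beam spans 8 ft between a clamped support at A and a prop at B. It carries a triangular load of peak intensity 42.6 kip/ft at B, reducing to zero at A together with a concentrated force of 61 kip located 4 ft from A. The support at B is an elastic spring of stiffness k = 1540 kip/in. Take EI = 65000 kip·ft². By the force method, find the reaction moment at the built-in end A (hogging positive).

M_A = 268.8 kip·ft

Remove the prop at B; the released (primary) structure is a cantilever built in at A.
Deflection at B on the released cantilever, summing each load's contribution:
  triangular load, peak 42.6 at the free end: 11w₀L⁴/(120EI) = 15995/EI
  point load 61 at a = 4: Pa²(3L − a)/(6EI) = 3253/EI
  δ_0 = 19248/EI
Flexibility coefficient — unit upward force at B: δ_{BB} = L³/(3EI) = 170.7/EI.
With EI = 65000 kip·ft²: δ_0 = 0.29613 ft and δ_{BB} = 0.002626 ft/kip.
Compatibility — the spring shortens by R_B/k under the reaction it provides: δ_0 − R_B·δ_{BB} = R_B/k. With 1/k = 1/(1540×12) ft/kip = 0.000054 ft/kip, R_B = δ_0 / (δ_{BB} + 1/k) = 0.29613 / (0.002626 + 0.000054) = 110.5 kip.
Moment equilibrium about A: M_A = Σ(load moments about A) − R_B·L = 1153 − 110.5×8 = 268.8 kip·ft.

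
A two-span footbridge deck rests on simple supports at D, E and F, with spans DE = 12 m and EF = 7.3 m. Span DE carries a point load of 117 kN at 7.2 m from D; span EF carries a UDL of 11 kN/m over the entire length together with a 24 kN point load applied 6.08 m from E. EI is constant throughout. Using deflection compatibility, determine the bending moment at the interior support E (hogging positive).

Take M_E as the redundant. Released structure: two simple spans DE and EF with a hinge at E.
Discontinuity in slope at E on the released structure — sum the simple-span end rotations:
  span DE: point load 117 at a = 7.2: Pab(L + a)/(6LEI) = 1078/EI
  span EF: UDL 11: wL³/(24EI) = 178.3/EI
  span EF: point load 24 at a = 6.08: Pab(L + b)/(6LEI) = 34.63/EI
  relative rotation θ_0 = (1078 + 212.9)/EI = 1291/EI
A unit hogging moment at E produces rotation L₁/(3EI) + L₂/(3EI) = 6.433/EI.
Slope continuity at E: θ_0 = M_E·6.433/EI, so M_E = 1291/6.433 = 200.7 kN·m (hogging).

M_E = 200.7 kN·m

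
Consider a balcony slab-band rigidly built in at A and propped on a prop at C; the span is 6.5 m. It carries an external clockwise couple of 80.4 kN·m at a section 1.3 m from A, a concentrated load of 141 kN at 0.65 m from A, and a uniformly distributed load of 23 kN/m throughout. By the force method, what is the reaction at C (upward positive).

Remove the prop at C; the released (primary) structure is a cantilever built in at A.
Free-end deflection of the primary structure under the applied loading (downward +):
  clockwise couple 80.4 at a = 1.3: M₀a(2L − a)/(2EI) = 611.4/EI
  point load 141 at a = 0.65: Pa²(3L − a)/(6EI) = 187.2/EI
  UDL 23: wL⁴/(8EI) = 5132/EI
  δ_0 = 5931/EI
Tip deflection under a unit load at C: L³/(3EI) = 91.54/EI.
The prop prevents deflection at C: R_C = δ_0/δ_{CC} = 5931/91.54 = 64.79 kN.

R_C = 64.79 kN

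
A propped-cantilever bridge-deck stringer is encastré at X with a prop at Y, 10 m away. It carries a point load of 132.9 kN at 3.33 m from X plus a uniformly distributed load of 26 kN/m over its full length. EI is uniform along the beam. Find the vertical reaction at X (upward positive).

R_X = 275.7 kN

Take the reaction at Y as the redundant and release it; the primary structure is a cantilever fixed at X.
Downward deflection at the released point Y due to the loads:
  point load 132.9 at a = 3.33: Pa²(3L − a)/(6EI) = 6551/EI
  UDL 26: wL⁴/(8EI) = 32500/EI
  δ_0 = 39051/EI
Flexibility coefficient — unit upward force at Y: δ_{YY} = L³/(3EI) = 333.3/EI.
Compatibility at Y: δ_0 − R_Y·δ_{YY} = 0, so R_Y = 39051/333.3 = 117.2 kN.
Vertical equilibrium: R_X = ΣP − R_Y = 392.9 − 117.2 = 275.7 kN.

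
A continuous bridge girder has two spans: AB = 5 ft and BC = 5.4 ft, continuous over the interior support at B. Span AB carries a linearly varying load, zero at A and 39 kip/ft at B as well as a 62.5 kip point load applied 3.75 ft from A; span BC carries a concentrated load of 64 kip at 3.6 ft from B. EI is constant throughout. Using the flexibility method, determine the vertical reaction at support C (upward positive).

R_C = 27.39 kip

Insert a hinge at B; M_B is the redundant, and each span becomes simply supported.
Discontinuity in slope at B on the released structure — sum the simple-span end rotations:
  span AB: triangular load, peak 39: w₀L³/(45EI) = 108.3/EI
  span AB: point load 62.5 at a = 3.75: Pab(L + a)/(6LEI) = 85.45/EI
  span BC: point load 64 at a = 3.6: Pab(L + b)/(6LEI) = 92.16/EI
  relative rotation θ_0 = (193.8 + 92.16)/EI = 285.9/EI
A unit hogging moment at B produces rotation L₁/(3EI) + L₂/(3EI) = 3.467/EI.
Slope continuity at B: θ_0 = M_B·3.467/EI, so M_B = 285.9/3.467 = 82.48 kip·ft (hogging).
Span BC, ΣM about C: R_B^{BC}·5.4 = 115.2 + 82.48, so R_B^{BC} = 36.61 kip and R_C = 64 − 36.61 = 27.39 kip.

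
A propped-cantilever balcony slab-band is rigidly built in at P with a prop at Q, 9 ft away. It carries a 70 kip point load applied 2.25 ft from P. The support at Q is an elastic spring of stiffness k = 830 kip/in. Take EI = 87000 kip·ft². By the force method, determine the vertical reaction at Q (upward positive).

Remove the prop at Q; the released (primary) structure is a cantilever built in at P.
Free-end deflection of the primary structure under the applied loading (downward +):
  point load 70 at a = 2.25: Pa²(3L − a)/(6EI) = 1462/EI
Flexibility coefficient — unit upward force at Q: δ_{QQ} = L³/(3EI) = 243/EI.
With EI = 87000 kip·ft²: δ_0 = 0.016802 ft and δ_{QQ} = 0.002793 ft/kip.
Compatibility — the spring shortens by R_Q/k under the reaction it provides: δ_0 − R_Q·δ_{QQ} = R_Q/k. With 1/k = 1/(830×12) ft/kip = 0.0001 ft/kip, R_Q = δ_0 / (δ_{QQ} + 1/k) = 0.016802 / (0.002793 + 0.0001) = 5.807 kip.

R_Q = 5.807 kip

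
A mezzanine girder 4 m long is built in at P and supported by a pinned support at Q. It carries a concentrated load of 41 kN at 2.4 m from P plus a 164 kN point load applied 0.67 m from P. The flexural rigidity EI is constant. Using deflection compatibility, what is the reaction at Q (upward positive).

R_Q = 24.23 kN

Take the reaction at Q as the redundant and release it; the primary structure is a cantilever fixed at P.
Primary-structure tip deflection at Q by superposition:
  point load 41 at a = 2.4: Pa²(3L − a)/(6EI) = 377.9/EI
  point load 164 at a = 0.67: Pa²(3L − a)/(6EI) = 139/EI
  δ_0 = 516.9/EI
Tip deflection under a unit load at Q: L³/(3EI) = 21.33/EI.
The prop prevents deflection at Q: R_Q = δ_0/δ_{QQ} = 516.9/21.33 = 24.23 kN.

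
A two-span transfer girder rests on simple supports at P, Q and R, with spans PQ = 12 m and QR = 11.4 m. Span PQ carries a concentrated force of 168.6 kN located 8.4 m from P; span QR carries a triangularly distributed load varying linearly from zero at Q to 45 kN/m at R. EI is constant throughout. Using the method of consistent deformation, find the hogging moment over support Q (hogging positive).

M_Q = 351.4 kN·m

Insert a hinge at Q; M_Q is the redundant, and each span becomes simply supported.
Discontinuity in slope at Q on the released structure — sum the simple-span end rotations:
  span PQ: point load 168.6 at a = 8.4: Pab(L + a)/(6LEI) = 1445/EI
  span QR: triangular load, peak 45: 7w₀L³/(360EI) = 1296/EI
  relative rotation θ_0 = (1445 + 1296)/EI = 2741/EI
A unit hogging moment at Q produces rotation L₁/(3EI) + L₂/(3EI) = 7.8/EI.
Compatibility: M_Q·(L₁+L₂)/(3EI) = θ_0, giving M_Q = 351.4 kN·m (hogging).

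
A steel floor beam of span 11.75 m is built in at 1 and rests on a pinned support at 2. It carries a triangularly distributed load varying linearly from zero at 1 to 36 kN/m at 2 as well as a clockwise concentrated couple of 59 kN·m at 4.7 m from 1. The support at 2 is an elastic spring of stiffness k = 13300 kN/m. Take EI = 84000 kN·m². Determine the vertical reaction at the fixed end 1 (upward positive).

Remove the prop at 2; the released (primary) structure is a cantilever built in at 1.
Downward deflection at the released point 2 due to the loads:
  triangular load, peak 36 at the free end: 11w₀L⁴/(120EI) = 62902/EI
  clockwise couple 59 at a = 4.7: M₀a(2L − a)/(2EI) = 2607/EI
  δ_0 = 65509/EI
Tip deflection under a unit load at 2: L³/(3EI) = 540.7/EI.
With EI = 84000 kN·m²: δ_0 = 0.77987 m and δ_{22} = 0.006437 m/kN.
Compatibility — the spring shortens by R_2/k under the reaction it provides: δ_0 − R_2·δ_{22} = R_2/k. With 1/k = 0.000075 m/kN, R_2 = δ_0 / (δ_{22} + 1/k) = 0.77987 / (0.006437 + 0.000075) = 119.7 kN.
Vertical equilibrium: R_1 = ΣP − R_2 = 211.5 − 119.7 = 91.75 kN.

R_1 = 91.75 kN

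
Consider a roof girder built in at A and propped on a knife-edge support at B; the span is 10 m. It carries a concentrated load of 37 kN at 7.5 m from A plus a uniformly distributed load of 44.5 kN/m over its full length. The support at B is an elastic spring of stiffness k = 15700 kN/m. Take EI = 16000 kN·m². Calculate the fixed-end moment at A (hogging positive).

M_A = 605.4 kN·m

Choose R_B as the redundant. The primary structure is the cantilever fixed at A.
Free-end deflection of the primary structure under the applied loading (downward +):
  point load 37 at a = 7.5: Pa²(3L − a)/(6EI) = 7805/EI
  UDL 44.5: wL⁴/(8EI) = 55625/EI
  δ_0 = 63430/EI
Tip deflection under a unit load at B: L³/(3EI) = 333.3/EI.
With EI = 16000 kN·m²: δ_0 = 3.9644 m and δ_{BB} = 0.020833 m/kN.
Compatibility — the spring shortens by R_B/k under the reaction it provides: δ_0 − R_B·δ_{BB} = R_B/k. With 1/k = 0.000064 m/kN, R_B = δ_0 / (δ_{BB} + 1/k) = 3.9644 / (0.020833 + 0.000064) = 189.7 kN.
Moment equilibrium about A: M_A = Σ(load moments about A) − R_B·L = 2502 − 189.7×10 = 605.4 kN·m.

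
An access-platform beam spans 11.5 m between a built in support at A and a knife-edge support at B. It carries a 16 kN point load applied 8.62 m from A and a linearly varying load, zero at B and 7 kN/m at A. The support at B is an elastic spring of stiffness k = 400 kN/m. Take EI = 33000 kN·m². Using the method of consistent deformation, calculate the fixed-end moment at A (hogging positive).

Choose R_B as the redundant. The primary structure is the cantilever fixed at A.
Primary-structure tip deflection at B by superposition:
  point load 16 at a = 8.62: Pa²(3L − a)/(6EI) = 5128/EI
  triangular load, peak 7 at the fixed end: w₀L⁴/(30EI) = 4081/EI
  δ_0 = 9209/EI
Tip deflection under a unit load at B: L³/(3EI) = 507/EI.
With EI = 33000 kN·m²: δ_0 = 0.27906 m and δ_{BB} = 0.015362 m/kN.
Compatibility — the spring shortens by R_B/k under the reaction it provides: δ_0 − R_B·δ_{BB} = R_B/k. With 1/k = 0.0025 m/kN, R_B = δ_0 / (δ_{BB} + 1/k) = 0.27906 / (0.015362 + 0.0025) = 15.62 kN.
Moment equilibrium about A: M_A = Σ(load moments about A) − R_B·L = 292.2 − 15.62×11.5 = 112.5 kN·m.

M_A = 112.5 kN·m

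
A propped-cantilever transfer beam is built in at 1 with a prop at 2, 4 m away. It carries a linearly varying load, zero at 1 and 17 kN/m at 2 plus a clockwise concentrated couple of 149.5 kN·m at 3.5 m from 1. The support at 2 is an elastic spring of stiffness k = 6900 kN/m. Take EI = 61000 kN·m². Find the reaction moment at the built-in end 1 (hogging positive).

M_1 = 31.21 kN·m

Choose R_2 as the redundant. The primary structure is the cantilever fixed at 1.
Deflection at 2 on the released cantilever, summing each load's contribution:
  triangular load, peak 17 at the free end: 11w₀L⁴/(120EI) = 398.9/EI
  clockwise couple 149.5 at a = 3.5: M₀a(2L − a)/(2EI) = 1177/EI
  δ_0 = 1576/EI
Tip deflection under a unit load at 2: L³/(3EI) = 21.33/EI.
With EI = 61000 kN·m²: δ_0 = 0.02584 m and δ_{22} = 0.00035 m/kN.
Compatibility — the spring shortens by R_2/k under the reaction it provides: δ_0 − R_2·δ_{22} = R_2/k. With 1/k = 0.000145 m/kN, R_2 = δ_0 / (δ_{22} + 1/k) = 0.02584 / (0.00035 + 0.000145) = 52.24 kN.
Moment equilibrium about 1: M_1 = Σ(load moments about 1) − R_2·L = 240.2 − 52.24×4 = 31.21 kN·m.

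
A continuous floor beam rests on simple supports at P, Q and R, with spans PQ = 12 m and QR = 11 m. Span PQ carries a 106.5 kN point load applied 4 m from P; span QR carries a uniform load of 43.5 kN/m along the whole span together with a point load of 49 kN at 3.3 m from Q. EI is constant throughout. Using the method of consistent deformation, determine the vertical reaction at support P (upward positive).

Take M_Q as the redundant. Released structure: two simple spans PQ and QR with a hinge at Q.
End slopes at the hinge Q, treating each span as simply supported:
  span PQ: point load 106.5 at a = 4: Pab(L + a)/(6LEI) = 757.3/EI
  span QR: UDL 43.5: wL³/(24EI) = 2412/EI
  span QR: point load 49 at a = 3.3: Pab(L + b)/(6LEI) = 352.8/EI
  relative rotation θ_0 = (757.3 + 2765)/EI = 3523/EI
A unit hogging moment at Q produces rotation L₁/(3EI) + L₂/(3EI) = 7.667/EI.
Compatibility: M_Q·(L₁+L₂)/(3EI) = θ_0, giving M_Q = 459.5 kN·m (hogging).
Span PQ, ΣM about P with M_Q applied at Q: R_Q^{PQ}·12 = 426 + 459.5, so R_Q^{PQ} = 73.79 kN and R_P = 106.5 − 73.79 = 32.71 kN.

R_P = 32.71 kN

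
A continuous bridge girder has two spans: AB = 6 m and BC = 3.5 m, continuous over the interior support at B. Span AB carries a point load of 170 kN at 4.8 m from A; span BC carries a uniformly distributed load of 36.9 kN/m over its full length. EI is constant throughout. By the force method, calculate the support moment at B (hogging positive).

M_B = 113.6 kN·m

Insert a hinge at B; M_B is the redundant, and each span becomes simply supported.
Rotations at B on the released spans (each span's end-slope, ×1/EI):
  span AB: point load 170 at a = 4.8: Pab(L + a)/(6LEI) = 293.8/EI
  span BC: UDL 36.9: wL³/(24EI) = 65.92/EI
  relative rotation θ_0 = (293.8 + 65.92)/EI = 359.7/EI
A unit hogging moment at B produces rotation L₁/(3EI) + L₂/(3EI) = 3.167/EI.
Compatibility: M_B·(L₁+L₂)/(3EI) = θ_0, giving M_B = 113.6 kN·m (hogging).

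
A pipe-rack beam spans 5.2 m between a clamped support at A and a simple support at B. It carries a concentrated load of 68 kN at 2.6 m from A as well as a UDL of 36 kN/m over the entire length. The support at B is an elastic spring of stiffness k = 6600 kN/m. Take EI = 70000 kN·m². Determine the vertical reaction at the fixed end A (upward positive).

Release the roller at B. Primary structure: cantilever fixed at A.
Deflection at B on the released cantilever, summing each load's contribution:
  point load 68 at a = 2.6: Pa²(3L − a)/(6EI) = 996/EI
  UDL 36: wL⁴/(8EI) = 3290/EI
  δ_0 = 4286/EI
Tip deflection under a unit load at B: L³/(3EI) = 46.87/EI.
With EI = 70000 kN·m²: δ_0 = 0.061231 m and δ_{BB} = 0.00067 m/kN.
Compatibility — the spring shortens by R_B/k under the reaction it provides: δ_0 − R_B·δ_{BB} = R_B/k. With 1/k = 0.000152 m/kN, R_B = δ_0 / (δ_{BB} + 1/k) = 0.061231 / (0.00067 + 0.000152) = 74.57 kN.
Vertical equilibrium: R_A = ΣP − R_B = 255.2 − 74.57 = 180.6 kN.

R_A = 180.6 kN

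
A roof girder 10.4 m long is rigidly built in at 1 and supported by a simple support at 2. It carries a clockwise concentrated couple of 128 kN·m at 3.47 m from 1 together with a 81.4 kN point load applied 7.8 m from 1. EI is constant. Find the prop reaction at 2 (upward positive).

Remove the prop at 2; the released (primary) structure is a cantilever built in at 1.
Deflection at 2 on the released cantilever, summing each load's contribution:
  clockwise couple 128 at a = 3.47: M₀a(2L − a)/(2EI) = 3849/EI
  point load 81.4 at a = 7.8: Pa²(3L − a)/(6EI) = 19314/EI
  δ_0 = 23163/EI
Tip deflection under a unit load at 2: L³/(3EI) = 375/EI.
Compatibility at 2: δ_0 − R_2·δ_{22} = 0, so R_2 = 23163/375 = 61.78 kN.

R_2 = 61.78 kN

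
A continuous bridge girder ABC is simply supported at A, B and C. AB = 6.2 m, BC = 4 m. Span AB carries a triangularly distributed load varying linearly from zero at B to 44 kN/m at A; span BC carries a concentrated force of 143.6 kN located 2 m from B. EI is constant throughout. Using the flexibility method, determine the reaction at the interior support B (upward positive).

R_B = 159.3 kN

Insert a hinge at B; M_B is the redundant, and each span becomes simply supported.
End slopes at the hinge B, treating each span as simply supported:
  span AB: triangular load, peak 44: 7w₀L³/(360EI) = 203.9/EI
  span BC: point load 143.6 at a = 2: Pab(L + b)/(6LEI) = 143.6/EI
  relative rotation θ_0 = (203.9 + 143.6)/EI = 347.5/EI
A unit hogging moment at B produces rotation L₁/(3EI) + L₂/(3EI) = 3.4/EI.
Slope continuity at B: θ_0 = M_B·3.4/EI, so M_B = 347.5/3.4 = 102.2 kN·m (hogging).
Span AB, ΣM about A with M_B applied at B: R_B^{AB}·6.2 = 281.9 + 102.2, so R_B^{AB} = 61.95 kN and R_A = 136.4 − 61.95 = 74.45 kN.
Span BC, ΣM about C: R_B^{BC}·4 = 287.2 + 102.2, so R_B^{BC} = 97.35 kN and R_C = 143.6 − 97.35 = 46.25 kN.
R_B = 61.95 + 97.35 = 159.3 kN.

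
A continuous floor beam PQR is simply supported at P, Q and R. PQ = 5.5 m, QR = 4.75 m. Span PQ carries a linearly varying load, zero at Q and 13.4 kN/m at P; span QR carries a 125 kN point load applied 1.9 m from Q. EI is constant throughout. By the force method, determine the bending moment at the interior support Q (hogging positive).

Insert a hinge at Q; M_Q is the redundant, and each span becomes simply supported.
Rotations at Q on the released spans (each span's end-slope, ×1/EI):
  span PQ: triangular load, peak 13.4: 7w₀L³/(360EI) = 43.35/EI
  span QR: point load 125 at a = 1.9: Pab(L + b)/(6LEI) = 180.5/EI
  relative rotation θ_0 = (43.35 + 180.5)/EI = 223.8/EI
A unit hogging moment at Q produces rotation L₁/(3EI) + L₂/(3EI) = 3.417/EI.
Compatibility: M_Q·(L₁+L₂)/(3EI) = θ_0, giving M_Q = 65.52 kN·m (hogging).

M_Q = 65.52 kN·m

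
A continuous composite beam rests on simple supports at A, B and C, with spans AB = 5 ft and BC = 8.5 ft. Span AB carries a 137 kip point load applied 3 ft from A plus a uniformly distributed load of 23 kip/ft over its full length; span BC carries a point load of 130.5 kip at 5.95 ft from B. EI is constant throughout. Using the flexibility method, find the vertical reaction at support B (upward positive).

R_B = 233.1 kip

Insert a hinge at B; M_B is the redundant, and each span becomes simply supported.
Rotations at B on the released spans (each span's end-slope, ×1/EI):
  span AB: point load 137 at a = 3: Pab(L + a)/(6LEI) = 219.2/EI
  span AB: UDL 23: wL³/(24EI) = 119.8/EI
  span BC: point load 130.5 at a = 5.95: Pab(L + b)/(6LEI) = 429/EI
  relative rotation θ_0 = (339 + 429)/EI = 768/EI
A unit hogging moment at B produces rotation L₁/(3EI) + L₂/(3EI) = 4.5/EI.
Compatibility: M_B·(L₁+L₂)/(3EI) = θ_0, giving M_B = 170.7 kip·ft (hogging).
Span AB, ΣM about A with M_B applied at B: R_B^{AB}·5 = 698.5 + 170.7, so R_B^{AB} = 173.8 kip and R_A = 252 − 173.8 = 78.17 kip.
Span BC, ΣM about C: R_B^{BC}·8.5 = 332.8 + 170.7, so R_B^{BC} = 59.23 kip and R_C = 130.5 − 59.23 = 71.27 kip.
R_B = 173.8 + 59.23 = 233.1 kip.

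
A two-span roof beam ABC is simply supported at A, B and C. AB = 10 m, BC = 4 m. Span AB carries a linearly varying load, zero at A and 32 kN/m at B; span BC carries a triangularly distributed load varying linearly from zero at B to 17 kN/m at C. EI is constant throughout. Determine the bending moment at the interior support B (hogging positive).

Insert a hinge at B; M_B is the redundant, and each span becomes simply supported.
End slopes at the hinge B, treating each span as simply supported:
  span AB: triangular load, peak 32: w₀L³/(45EI) = 711.1/EI
  span BC: triangular load, peak 17: 7w₀L³/(360EI) = 21.16/EI
  relative rotation θ_0 = (711.1 + 21.16)/EI = 732.3/EI
A unit hogging moment at B produces rotation L₁/(3EI) + L₂/(3EI) = 4.667/EI.
Slope continuity at B: θ_0 = M_B·4.667/EI, so M_B = 732.3/4.667 = 156.9 kN·m (hogging).

M_B = 156.9 kN·m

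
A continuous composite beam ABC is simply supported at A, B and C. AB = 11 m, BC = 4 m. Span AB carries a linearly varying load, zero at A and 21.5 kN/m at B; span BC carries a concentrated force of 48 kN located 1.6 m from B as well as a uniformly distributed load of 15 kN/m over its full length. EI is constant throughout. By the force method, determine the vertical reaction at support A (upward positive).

R_A = 26.23 kN

Take M_B as the redundant. Released structure: two simple spans AB and BC with a hinge at B.
Rotations at B on the released spans (each span's end-slope, ×1/EI):
  span AB: triangular load, peak 21.5: w₀L³/(45EI) = 635.9/EI
  span BC: point load 48 at a = 1.6: Pab(L + b)/(6LEI) = 49.15/EI
  span BC: UDL 15: wL³/(24EI) = 40/EI
  relative rotation θ_0 = (635.9 + 89.15)/EI = 725.1/EI
A unit hogging moment at B produces rotation L₁/(3EI) + L₂/(3EI) = 5/EI.
Compatibility: M_B·(L₁+L₂)/(3EI) = θ_0, giving M_B = 145 kN·m (hogging).
Span AB, ΣM about A with M_B applied at B: R_B^{AB}·11 = 867.2 + 145, so R_B^{AB} = 92.02 kN and R_A = 118.2 − 92.02 = 26.23 kN.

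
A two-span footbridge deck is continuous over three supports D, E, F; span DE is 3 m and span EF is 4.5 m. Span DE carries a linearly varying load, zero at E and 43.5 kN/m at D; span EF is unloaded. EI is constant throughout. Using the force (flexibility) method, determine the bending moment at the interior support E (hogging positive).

M_E = 9.135 kN·m

Take M_E as the redundant. Released structure: two simple spans DE and EF with a hinge at E.
End slopes at the hinge E, treating each span as simply supported:
  span DE: triangular load, peak 43.5: 7w₀L³/(360EI) = 22.84/EI
  relative rotation θ_0 = (22.84 + 0)/EI = 22.84/EI
A unit hogging moment at E produces rotation L₁/(3EI) + L₂/(3EI) = 2.5/EI.
Compatibility: M_E·(L₁+L₂)/(3EI) = θ_0, giving M_E = 9.135 kN·m (hogging).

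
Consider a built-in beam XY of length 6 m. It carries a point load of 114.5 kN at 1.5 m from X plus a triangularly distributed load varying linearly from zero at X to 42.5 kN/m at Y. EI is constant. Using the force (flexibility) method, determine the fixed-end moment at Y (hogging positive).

Take the two fixed-end moments M_X, M_Y as redundants; the released structure is the simple span XY.
On the primary (simply-supported) span, the end slopes from the loading are:
  at X: point load 114.5 at a = 1.5: Pab(L + b)/(6LEI) = 225.4/EI
  at Y: point load 114.5 at a = 1.5: Pab(L + a)/(6LEI) = 161/EI
  at X: triangular load, peak 42.5: 7w₀L³/(360EI) = 178.5/EI
  at Y: triangular load, peak 42.5: w₀L³/(45EI) = 204/EI
  θ_X0 = 403.9/EI,  θ_Y0 = 365/EI
Flexibility coefficients: a unit moment at one end gives L/(3EI) there and L/(6EI) at the far end, so f₁₁ = f₂₂ = 2/EI and f₁₂ = f₂₁ = 1/EI.
Compatibility — zero rotation at each built-in end:
  2 M_X + 1 M_Y = 403.9
  1 M_X + 2 M_Y = 365
Solving the pair gives M_X = 147.6 kN·m and M_Y = 108.7 kN·m (hogging).

M_Y = 108.7 kN·m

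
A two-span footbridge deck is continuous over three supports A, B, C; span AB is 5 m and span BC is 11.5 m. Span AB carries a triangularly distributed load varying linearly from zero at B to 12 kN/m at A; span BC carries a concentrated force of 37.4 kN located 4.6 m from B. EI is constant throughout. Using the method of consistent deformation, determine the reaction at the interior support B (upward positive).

Insert a hinge at B; M_B is the redundant, and each span becomes simply supported.
Rotations at B on the released spans (each span's end-slope, ×1/EI):
  span AB: triangular load, peak 12: 7w₀L³/(360EI) = 29.17/EI
  span BC: point load 37.4 at a = 4.6: Pab(L + b)/(6LEI) = 316.6/EI
  relative rotation θ_0 = (29.17 + 316.6)/EI = 345.7/EI
A unit hogging moment at B produces rotation L₁/(3EI) + L₂/(3EI) = 5.5/EI.
Compatibility: M_B·(L₁+L₂)/(3EI) = θ_0, giving M_B = 62.86 kN·m (hogging).
Span AB, ΣM about A with M_B applied at B: R_B^{AB}·5 = 50 + 62.86, so R_B^{AB} = 22.57 kN and R_A = 30 − 22.57 = 7.428 kN.
Span BC, ΣM about C: R_B^{BC}·11.5 = 258.1 + 62.86, so R_B^{BC} = 27.91 kN and R_C = 37.4 − 27.91 = 9.494 kN.
R_B = 22.57 + 27.91 = 50.48 kN.

R_B = 50.48 kN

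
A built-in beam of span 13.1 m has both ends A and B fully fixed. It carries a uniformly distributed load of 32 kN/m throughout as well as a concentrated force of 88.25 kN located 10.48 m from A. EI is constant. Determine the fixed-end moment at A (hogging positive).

M_A = 494.6 kN·m

Release both end moments; the primary structure is a simply-supported span AB with redundants M_A and M_B.
On the primary (simply-supported) span, the end slopes from the loading are:
  at A: UDL 32: wL³/(24EI) = 2997/EI
  at B: UDL 32: wL³/(24EI) = 2997/EI
  at A: point load 88.25 at a = 10.48: Pab(L + b)/(6LEI) = 484.6/EI
  at B: point load 88.25 at a = 10.48: Pab(L + a)/(6LEI) = 726.9/EI
  θ_A0 = 3482/EI,  θ_B0 = 3724/EI
Flexibility coefficients: a unit moment at one end gives L/(3EI) there and L/(6EI) at the far end, so f₁₁ = f₂₂ = 4.367/EI and f₁₂ = f₂₁ = 2.183/EI.
Compatibility — zero rotation at each built-in end:
  4.367 M_A + 2.183 M_B = 3482
  2.183 M_A + 4.367 M_B = 3724
Solving the pair gives M_A = 494.6 kN·m and M_B = 605.6 kN·m (hogging).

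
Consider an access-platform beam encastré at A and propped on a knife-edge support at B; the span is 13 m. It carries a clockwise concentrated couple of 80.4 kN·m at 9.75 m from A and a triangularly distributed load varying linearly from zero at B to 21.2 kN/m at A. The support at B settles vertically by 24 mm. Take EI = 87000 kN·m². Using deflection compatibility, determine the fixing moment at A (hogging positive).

M_A = 243.3 kN·m

Choose R_B as the redundant. The primary structure is the cantilever fixed at A.
Downward deflection at the released point B due to the loads:
  clockwise couple 80.4 at a = 9.75: M₀a(2L − a)/(2EI) = 6369/EI
  triangular load, peak 21.2 at the fixed end: w₀L⁴/(30EI) = 20183/EI
  δ_0 = 26552/EI
Tip deflection under a unit load at B: L³/(3EI) = 732.3/EI.
With EI = 87000 kN·m²: δ_0 = 0.3052 m and δ_{BB} = 0.008418 m/kN.
Compatibility — the beam at B must follow the support down by 0.024 m: δ_0 − R_B·δ_{BB} = 0.024, so R_B = (0.3052 − 0.024)/0.008418 = 33.41 kN.
Moment equilibrium about A: M_A = Σ(load moments about A) − R_B·L = 677.5 − 33.41×13 = 243.3 kN·m.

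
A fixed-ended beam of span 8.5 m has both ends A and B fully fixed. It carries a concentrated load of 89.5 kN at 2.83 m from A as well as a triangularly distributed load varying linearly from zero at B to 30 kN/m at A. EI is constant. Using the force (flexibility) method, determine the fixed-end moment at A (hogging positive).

Release both end moments; the primary structure is a simply-supported span AB with redundants M_A and M_B.
End rotations of the released simple span under the applied load (×1/EI):
  at A: point load 89.5 at a = 2.83: Pab(L + b)/(6LEI) = 399/EI
  at B: point load 89.5 at a = 2.83: Pab(L + a)/(6LEI) = 319/EI
  at A: triangular load, peak 30: w₀L³/(45EI) = 409.4/EI
  at B: triangular load, peak 30: 7w₀L³/(360EI) = 358.2/EI
  θ_A0 = 808.4/EI,  θ_B0 = 677.3/EI
Flexibility coefficients: a unit moment at one end gives L/(3EI) there and L/(6EI) at the far end, so f₁₁ = f₂₂ = 2.833/EI and f₁₂ = f₂₁ = 1.417/EI.
Compatibility — zero rotation at each built-in end:
  2.833 M_A + 1.417 M_B = 808.4
  1.417 M_A + 2.833 M_B = 677.3
Solving the pair gives M_A = 221.1 kN·m and M_B = 128.5 kN·m (hogging).

M_A = 221.1 kN·m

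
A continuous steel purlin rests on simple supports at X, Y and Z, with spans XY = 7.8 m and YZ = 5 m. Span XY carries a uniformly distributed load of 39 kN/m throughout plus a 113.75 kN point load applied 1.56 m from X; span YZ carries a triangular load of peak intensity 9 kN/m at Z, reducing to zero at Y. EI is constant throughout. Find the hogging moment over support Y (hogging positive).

M_Y = 237.8 kN·m

Take M_Y as the redundant. Released structure: two simple spans XY and YZ with a hinge at Y.
End slopes at the hinge Y, treating each span as simply supported:
  span XY: UDL 39: wL³/(24EI) = 771.1/EI
  span XY: point load 113.75 at a = 1.56: Pab(L + a)/(6LEI) = 221.5/EI
  span YZ: triangular load, peak 9: 7w₀L³/(360EI) = 21.88/EI
  relative rotation θ_0 = (992.6 + 21.88)/EI = 1014/EI
A unit hogging moment at Y produces rotation L₁/(3EI) + L₂/(3EI) = 4.267/EI.
Slope continuity at Y: θ_0 = M_Y·4.267/EI, so M_Y = 1014/4.267 = 237.8 kN·m (hogging).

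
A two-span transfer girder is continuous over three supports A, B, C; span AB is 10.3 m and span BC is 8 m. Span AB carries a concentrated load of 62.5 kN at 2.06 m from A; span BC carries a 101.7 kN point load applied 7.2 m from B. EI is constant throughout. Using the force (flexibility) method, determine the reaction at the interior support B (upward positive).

R_B = 34.31 kN

Release continuity at B by inserting a hinge; the redundant is the internal moment M_B. The primary structure is two simply-supported spans AB and BC.
Rotations at B on the released spans (each span's end-slope, ×1/EI):
  span AB: point load 62.5 at a = 2.06: Pab(L + a)/(6LEI) = 212.2/EI
  span BC: point load 101.7 at a = 7.2: Pab(L + b)/(6LEI) = 107.4/EI
  relative rotation θ_0 = (212.2 + 107.4)/EI = 319.6/EI
A unit hogging moment at B produces rotation L₁/(3EI) + L₂/(3EI) = 6.1/EI.
Slope continuity at B: θ_0 = M_B·6.1/EI, so M_B = 319.6/6.1 = 52.39 kN·m (hogging).
Span AB, ΣM about A with M_B applied at B: R_B^{AB}·10.3 = 128.8 + 52.39, so R_B^{AB} = 17.59 kN and R_A = 62.5 − 17.59 = 44.91 kN.
Span BC, ΣM about C: R_B^{BC}·8 = 81.36 + 52.39, so R_B^{BC} = 16.72 kN and R_C = 101.7 − 16.72 = 84.98 kN.
R_B = 17.59 + 16.72 = 34.31 kN.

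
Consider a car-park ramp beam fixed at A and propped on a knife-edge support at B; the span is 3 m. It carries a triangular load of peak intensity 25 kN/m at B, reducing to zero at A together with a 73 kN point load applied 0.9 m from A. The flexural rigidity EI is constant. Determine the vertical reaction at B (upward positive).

Choose R_B as the redundant. The primary structure is the cantilever fixed at A.
Deflection at B on the released cantilever, summing each load's contribution:
  triangular load, peak 25 at the free end: 11w₀L⁴/(120EI) = 185.6/EI
  point load 73 at a = 0.9: Pa²(3L − a)/(6EI) = 79.83/EI
  δ_0 = 265.5/EI
Tip deflection under a unit load at B: L³/(3EI) = 9/EI.
The prop prevents deflection at B: R_B = δ_0/δ_{BB} = 265.5/9 = 29.49 kN.

R_B = 29.49 kN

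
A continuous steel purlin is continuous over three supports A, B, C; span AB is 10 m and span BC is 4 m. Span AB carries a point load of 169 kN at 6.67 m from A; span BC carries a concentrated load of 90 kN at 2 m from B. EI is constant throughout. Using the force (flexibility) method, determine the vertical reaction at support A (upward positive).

Insert a hinge at B; M_B is the redundant, and each span becomes simply supported.
Discontinuity in slope at B on the released structure — sum the simple-span end rotations:
  span AB: point load 169 at a = 6.67: Pab(L + a)/(6LEI) = 1043/EI
  span BC: point load 90 at a = 2: Pab(L + b)/(6LEI) = 90/EI
  relative rotation θ_0 = (1043 + 90)/EI = 1133/EI
A unit hogging moment at B produces rotation L₁/(3EI) + L₂/(3EI) = 4.667/EI.
Compatibility: M_B·(L₁+L₂)/(3EI) = θ_0, giving M_B = 242.8 kN·m (hogging).
Span AB, ΣM about A with M_B applied at B: R_B^{AB}·10 = 1127 + 242.8, so R_B^{AB} = 137 kN and R_A = 169 − 137 = 32 kN.

R_A = 32 kN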